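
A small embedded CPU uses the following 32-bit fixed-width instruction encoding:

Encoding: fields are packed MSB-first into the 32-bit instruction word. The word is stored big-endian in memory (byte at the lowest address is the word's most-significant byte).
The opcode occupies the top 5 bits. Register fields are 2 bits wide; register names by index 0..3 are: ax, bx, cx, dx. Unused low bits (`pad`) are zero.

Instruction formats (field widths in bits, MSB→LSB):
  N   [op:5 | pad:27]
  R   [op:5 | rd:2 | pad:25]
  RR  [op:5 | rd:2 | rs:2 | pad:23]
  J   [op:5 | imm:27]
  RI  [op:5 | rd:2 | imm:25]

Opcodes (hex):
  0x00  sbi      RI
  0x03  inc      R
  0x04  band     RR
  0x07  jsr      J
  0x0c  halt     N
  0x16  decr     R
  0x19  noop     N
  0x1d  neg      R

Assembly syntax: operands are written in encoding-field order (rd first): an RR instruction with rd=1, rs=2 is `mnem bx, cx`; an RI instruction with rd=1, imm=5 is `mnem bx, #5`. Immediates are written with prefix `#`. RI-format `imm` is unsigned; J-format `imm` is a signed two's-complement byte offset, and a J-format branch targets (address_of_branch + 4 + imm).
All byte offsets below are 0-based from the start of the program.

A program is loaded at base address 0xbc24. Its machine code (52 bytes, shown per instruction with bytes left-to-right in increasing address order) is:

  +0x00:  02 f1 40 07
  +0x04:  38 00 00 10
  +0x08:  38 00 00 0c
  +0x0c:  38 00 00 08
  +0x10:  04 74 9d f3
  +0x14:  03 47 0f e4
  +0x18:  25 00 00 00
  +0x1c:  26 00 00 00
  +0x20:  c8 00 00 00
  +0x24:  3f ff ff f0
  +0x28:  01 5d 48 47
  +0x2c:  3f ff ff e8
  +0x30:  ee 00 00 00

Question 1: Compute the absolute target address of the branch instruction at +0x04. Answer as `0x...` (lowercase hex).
0xbc3c

+0x04: 38 00 00 10 ⇒ word 0x38000010 (big)
  top 5b → 0x7 → jsr [J]
  imm: (w>>0)&0x7ffffff=0x10 → #16
  target = base 0xbc24 + off 0x04 + 4 + imm 16 = 0xbc3c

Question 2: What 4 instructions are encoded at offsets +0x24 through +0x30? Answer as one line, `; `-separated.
jsr #-16; sbi ax, #22890567; jsr #-24; neg dx

+0x24: 3f ff ff f0 ⇒ word 0x3ffffff0 (big)
  top 5b → 0x7 → jsr [J]
  [26:0] imm=134217712 (s27→-16) = #-16
+0x28: 01 5d 48 47 ⇒ word 0x015d4847 (big)
  top 5b → 0x0 → sbi [RI]
  [26:25] rd=0 = ax
  [24:0] imm=22890567 = #22890567
+0x2c: 3f ff ff e8 ⇒ word 0x3fffffe8 (big)
  top 5b → 0x7 → jsr [J]
  [26:0] imm=134217704 (s27→-24) = #-24
+0x30: ee 00 00 00 ⇒ word 0xee000000 (big)
  top 5b → 0x1d → neg [R]
  [26:25] rd=3 = dx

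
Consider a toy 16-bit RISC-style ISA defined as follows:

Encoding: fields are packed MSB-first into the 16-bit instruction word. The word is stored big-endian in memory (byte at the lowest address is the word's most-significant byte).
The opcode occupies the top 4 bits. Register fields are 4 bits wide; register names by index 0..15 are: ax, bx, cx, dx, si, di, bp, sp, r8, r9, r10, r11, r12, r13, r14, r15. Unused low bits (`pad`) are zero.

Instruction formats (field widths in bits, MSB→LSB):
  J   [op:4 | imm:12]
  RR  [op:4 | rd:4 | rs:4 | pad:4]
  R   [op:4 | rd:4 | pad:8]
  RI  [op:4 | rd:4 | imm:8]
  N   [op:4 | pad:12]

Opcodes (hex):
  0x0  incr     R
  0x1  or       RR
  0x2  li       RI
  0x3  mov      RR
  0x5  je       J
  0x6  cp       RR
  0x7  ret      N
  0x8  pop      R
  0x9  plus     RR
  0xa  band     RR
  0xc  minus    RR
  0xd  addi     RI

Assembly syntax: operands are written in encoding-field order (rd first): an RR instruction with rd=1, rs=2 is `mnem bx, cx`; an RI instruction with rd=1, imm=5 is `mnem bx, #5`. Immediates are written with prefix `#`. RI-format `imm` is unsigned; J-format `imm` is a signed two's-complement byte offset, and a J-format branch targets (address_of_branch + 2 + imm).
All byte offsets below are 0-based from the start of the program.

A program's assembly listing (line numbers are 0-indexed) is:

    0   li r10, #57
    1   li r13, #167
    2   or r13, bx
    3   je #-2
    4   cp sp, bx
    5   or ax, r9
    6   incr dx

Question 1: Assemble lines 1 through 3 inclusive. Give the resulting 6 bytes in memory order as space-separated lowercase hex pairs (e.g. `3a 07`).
2d a7 1d 10 5f fe

L1: li op=0x2:4|rd=13:4|imm=167:8 ⇒ 0x2da7 ⇒ big 2d a7
L2: or op=0x1:4|rd=13:4|rs=1:4|pad=0:4 ⇒ 0x1d10 ⇒ big 1d 10
L3: je op=0x5:4|imm=-2:12 ⇒ 0x5ffe ⇒ big 5f fe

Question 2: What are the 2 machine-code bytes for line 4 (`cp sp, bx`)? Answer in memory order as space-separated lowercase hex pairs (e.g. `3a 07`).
L4: cp op=0x6:4|rd=7:4|rs=1:4|pad=0:4 ⇒ 0x6710 ⇒ big 67 10

67 10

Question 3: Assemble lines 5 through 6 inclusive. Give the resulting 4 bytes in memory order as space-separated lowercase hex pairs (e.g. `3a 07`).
5. or fields op=0x1:4|rd=0:4|rs=9:4|pad=0:4 → word 1090h → 10 90
6. incr fields op=0x0:4|rd=3:4|pad=0:8 → word 0300h → 03 00

10 90 03 00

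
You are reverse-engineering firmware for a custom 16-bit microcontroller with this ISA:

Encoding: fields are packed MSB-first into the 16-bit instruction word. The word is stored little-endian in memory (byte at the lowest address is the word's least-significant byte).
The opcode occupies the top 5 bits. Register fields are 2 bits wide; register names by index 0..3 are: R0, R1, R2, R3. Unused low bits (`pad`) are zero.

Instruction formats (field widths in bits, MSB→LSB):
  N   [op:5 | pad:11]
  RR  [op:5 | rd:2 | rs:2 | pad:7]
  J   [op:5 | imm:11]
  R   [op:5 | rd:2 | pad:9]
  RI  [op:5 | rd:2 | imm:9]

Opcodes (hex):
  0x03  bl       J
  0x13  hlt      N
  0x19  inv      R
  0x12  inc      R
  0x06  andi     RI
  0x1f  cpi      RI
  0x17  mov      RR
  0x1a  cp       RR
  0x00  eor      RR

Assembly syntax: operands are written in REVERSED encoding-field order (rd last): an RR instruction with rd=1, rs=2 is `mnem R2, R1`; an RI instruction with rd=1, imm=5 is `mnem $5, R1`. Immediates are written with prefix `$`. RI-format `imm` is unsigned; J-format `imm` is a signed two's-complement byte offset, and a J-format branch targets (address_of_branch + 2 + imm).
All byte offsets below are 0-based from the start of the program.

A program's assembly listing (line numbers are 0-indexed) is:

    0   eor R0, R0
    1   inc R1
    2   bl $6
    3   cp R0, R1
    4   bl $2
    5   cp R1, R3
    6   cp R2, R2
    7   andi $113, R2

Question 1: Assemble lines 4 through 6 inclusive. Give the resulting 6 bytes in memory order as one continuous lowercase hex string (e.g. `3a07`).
021880d600d5

L4: bl op=0x3:5|imm=2:11 ⇒ 0x1802 ⇒ little 02 18
L5: cp op=0x1a:5|rd=3:2|rs=1:2|pad=0:7 ⇒ 0xd680 ⇒ little 80 d6
L6: cp op=0x1a:5|rd=2:2|rs=2:2|pad=0:7 ⇒ 0xd500 ⇒ little 00 d5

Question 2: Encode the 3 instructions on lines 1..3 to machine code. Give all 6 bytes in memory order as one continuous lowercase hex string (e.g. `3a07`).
0092061800d2

1. inc fields op=0x12:5|rd=1:2|pad=0:9 → word 9200h → 00 92
2. bl fields op=0x3:5|imm=6:11 → word 1806h → 06 18
3. cp fields op=0x1a:5|rd=1:2|rs=0:2|pad=0:7 → word d200h → 00 d2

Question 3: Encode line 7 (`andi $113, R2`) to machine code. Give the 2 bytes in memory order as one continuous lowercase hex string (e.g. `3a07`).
7134

L7: andi op=0x6:5|rd=2:2|imm=113:9 ⇒ 0x3471 ⇒ little 71 34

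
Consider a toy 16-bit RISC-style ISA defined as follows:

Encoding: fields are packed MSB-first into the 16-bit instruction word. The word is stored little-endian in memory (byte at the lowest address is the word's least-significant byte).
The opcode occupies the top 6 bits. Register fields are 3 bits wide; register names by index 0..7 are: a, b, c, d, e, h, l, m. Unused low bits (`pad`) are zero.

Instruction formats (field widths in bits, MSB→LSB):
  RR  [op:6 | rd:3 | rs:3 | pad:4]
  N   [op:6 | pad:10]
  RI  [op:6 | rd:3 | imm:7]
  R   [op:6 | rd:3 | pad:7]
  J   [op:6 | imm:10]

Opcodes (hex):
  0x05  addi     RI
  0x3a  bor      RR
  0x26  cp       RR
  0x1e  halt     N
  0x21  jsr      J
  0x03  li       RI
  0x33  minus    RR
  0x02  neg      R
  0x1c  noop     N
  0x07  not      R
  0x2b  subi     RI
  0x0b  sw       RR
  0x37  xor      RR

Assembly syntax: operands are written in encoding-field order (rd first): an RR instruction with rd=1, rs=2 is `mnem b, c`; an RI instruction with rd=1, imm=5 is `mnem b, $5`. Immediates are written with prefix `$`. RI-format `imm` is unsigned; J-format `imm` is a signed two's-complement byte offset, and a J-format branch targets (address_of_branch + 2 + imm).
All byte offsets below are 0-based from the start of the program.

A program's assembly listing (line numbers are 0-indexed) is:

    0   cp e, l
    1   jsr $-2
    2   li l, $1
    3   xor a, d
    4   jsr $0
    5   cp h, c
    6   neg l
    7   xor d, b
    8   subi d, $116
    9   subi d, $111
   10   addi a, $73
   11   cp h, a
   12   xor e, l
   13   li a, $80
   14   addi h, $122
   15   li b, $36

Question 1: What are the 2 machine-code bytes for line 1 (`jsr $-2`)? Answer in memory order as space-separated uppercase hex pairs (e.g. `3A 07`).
FE 87

L1: jsr op=0x21:6|imm=-2:10 ⇒ 0x87fe ⇒ little fe 87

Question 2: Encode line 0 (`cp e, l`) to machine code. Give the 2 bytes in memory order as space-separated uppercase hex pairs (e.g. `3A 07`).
line 0 (cp): pack op=0x26:6|rd=4:3|rs=6:3|pad=0:4 = 0x9a60; little→ 60 9a

60 9A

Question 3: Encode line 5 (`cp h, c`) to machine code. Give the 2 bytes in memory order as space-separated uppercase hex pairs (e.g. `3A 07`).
A0 9A

L5: cp op=0x26:6|rd=5:3|rs=2:3|pad=0:4 ⇒ 0x9aa0 ⇒ little a0 9a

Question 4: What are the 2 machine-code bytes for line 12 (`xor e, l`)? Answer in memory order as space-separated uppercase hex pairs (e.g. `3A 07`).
60 DE

L12: xor op=0x37:6|rd=4:3|rs=6:3|pad=0:4 ⇒ 0xde60 ⇒ little 60 de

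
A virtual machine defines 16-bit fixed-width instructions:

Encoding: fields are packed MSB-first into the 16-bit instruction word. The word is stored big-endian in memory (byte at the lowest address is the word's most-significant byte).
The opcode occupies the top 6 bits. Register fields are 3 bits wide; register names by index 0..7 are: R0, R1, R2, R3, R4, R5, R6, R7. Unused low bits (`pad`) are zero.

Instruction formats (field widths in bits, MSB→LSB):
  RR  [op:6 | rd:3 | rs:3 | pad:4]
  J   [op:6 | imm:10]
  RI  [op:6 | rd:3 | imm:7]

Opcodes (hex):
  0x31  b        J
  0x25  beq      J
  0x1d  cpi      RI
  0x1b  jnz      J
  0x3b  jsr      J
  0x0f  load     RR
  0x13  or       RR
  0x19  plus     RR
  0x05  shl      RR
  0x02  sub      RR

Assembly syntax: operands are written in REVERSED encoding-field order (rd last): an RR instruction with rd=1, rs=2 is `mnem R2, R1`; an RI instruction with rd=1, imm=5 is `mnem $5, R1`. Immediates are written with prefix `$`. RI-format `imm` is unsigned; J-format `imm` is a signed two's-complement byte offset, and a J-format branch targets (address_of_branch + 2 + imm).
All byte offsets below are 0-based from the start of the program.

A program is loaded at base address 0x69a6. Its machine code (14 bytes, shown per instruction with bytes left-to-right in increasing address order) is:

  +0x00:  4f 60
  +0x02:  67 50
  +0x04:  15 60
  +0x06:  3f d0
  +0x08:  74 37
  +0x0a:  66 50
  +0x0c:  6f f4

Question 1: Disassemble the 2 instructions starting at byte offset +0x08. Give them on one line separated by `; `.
[08] 74 37 → 0x7437
  op=0x7437>>10=0x1d ⇒ cpi (RI)
  rd: (w>>7)&0x7=0x0 → R0
  imm: (w>>0)&0x7f=0x37 → $55
[0a] 66 50 → 0x6650
  op=0x6650>>10=0x19 ⇒ plus (RR)
  rd: (w>>7)&0x7=0x4 → R4
  rs: (w>>4)&0x7=0x5 → R5

cpi $55, R0; plus R5, R4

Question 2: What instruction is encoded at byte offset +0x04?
[04] 15 60 → 0x1560
  top 6b → 0x5 → shl [RR]
  [9:7] rd=2 = R2
  [6:4] rs=6 = R6

shl R6, R2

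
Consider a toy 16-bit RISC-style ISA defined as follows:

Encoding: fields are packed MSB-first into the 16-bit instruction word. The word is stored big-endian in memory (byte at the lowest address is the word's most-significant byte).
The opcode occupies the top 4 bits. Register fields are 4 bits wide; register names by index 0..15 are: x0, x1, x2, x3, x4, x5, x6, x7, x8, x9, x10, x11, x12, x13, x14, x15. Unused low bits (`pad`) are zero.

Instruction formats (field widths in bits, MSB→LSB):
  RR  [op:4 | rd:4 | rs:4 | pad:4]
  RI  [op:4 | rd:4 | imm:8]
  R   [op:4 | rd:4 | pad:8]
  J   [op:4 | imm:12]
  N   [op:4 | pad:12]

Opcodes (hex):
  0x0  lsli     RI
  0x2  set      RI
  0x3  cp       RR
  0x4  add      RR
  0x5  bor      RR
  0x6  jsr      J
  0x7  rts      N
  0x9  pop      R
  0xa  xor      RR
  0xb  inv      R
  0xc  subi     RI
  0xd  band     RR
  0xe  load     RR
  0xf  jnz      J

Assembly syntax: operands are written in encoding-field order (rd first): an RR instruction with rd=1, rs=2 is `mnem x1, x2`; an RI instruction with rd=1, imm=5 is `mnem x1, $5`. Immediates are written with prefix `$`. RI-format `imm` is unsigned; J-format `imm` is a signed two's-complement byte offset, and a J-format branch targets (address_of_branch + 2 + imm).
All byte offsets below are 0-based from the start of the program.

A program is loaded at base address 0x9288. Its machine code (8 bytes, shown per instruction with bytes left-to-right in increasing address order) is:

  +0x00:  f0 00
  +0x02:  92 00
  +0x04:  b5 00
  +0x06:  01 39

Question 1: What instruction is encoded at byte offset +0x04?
inv x5

[04] b5 00 → 0xb500
  op=0xb500>>12=0xb ⇒ inv (R)
  rd: (w>>8)&0xf=0x5 → x5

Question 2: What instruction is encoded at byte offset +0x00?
+0x00: f0 00 ⇒ word 0xf000 (big)
  opcode bits[15:12]=0xf: jnz/J
  imm@[11:0]=0x0 ⇒ $0

jnz $0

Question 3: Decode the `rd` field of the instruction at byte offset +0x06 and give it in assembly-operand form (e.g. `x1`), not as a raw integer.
x1

[06] 01 39 → 0x0139
  top 4b → 0x0 → lsli [RI]
  rd@[11:8]=0x1 ⇒ x1
  imm@[7:0]=0x39 ⇒ $57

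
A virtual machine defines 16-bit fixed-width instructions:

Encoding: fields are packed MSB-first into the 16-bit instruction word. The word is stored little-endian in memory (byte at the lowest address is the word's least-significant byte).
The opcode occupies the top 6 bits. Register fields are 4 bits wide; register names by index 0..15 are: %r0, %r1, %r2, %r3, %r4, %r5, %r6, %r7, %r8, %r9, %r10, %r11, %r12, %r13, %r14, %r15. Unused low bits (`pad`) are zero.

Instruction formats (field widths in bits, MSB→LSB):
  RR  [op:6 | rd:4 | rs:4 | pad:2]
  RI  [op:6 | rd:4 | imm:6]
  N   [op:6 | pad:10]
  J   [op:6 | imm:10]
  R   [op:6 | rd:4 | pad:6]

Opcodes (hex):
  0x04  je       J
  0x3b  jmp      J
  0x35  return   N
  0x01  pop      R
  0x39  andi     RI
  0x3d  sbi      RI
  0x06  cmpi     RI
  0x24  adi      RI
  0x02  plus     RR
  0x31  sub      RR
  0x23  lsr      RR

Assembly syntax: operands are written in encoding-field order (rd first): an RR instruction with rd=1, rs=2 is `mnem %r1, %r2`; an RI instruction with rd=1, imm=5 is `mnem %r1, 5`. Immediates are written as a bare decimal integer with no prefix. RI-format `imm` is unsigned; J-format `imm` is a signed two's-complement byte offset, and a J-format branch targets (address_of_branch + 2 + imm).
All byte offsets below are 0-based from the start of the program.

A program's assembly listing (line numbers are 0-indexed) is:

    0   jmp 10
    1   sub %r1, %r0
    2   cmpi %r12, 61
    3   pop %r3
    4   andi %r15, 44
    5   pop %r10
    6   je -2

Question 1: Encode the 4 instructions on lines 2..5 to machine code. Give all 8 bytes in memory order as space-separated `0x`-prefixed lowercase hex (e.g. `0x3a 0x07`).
2. cmpi fields op=0x6:6|rd=12:4|imm=61:6 → word 1b3dh → 3d 1b
3. pop fields op=0x1:6|rd=3:4|pad=0:6 → word 04c0h → c0 04
4. andi fields op=0x39:6|rd=15:4|imm=44:6 → word e7ech → ec e7
5. pop fields op=0x1:6|rd=10:4|pad=0:6 → word 0680h → 80 06

0x3d 0x1b 0xc0 0x04 0xec 0xe7 0x80 0x06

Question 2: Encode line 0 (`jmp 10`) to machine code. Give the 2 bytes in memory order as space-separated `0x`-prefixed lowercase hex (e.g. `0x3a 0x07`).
0. jmp fields op=0x3b:6|imm=10:10 → word ec0ah → 0a ec

0x0a 0xec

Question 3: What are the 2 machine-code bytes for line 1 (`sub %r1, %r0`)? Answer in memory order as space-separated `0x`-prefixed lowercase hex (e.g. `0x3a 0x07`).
0x40 0xc4

1. sub fields op=0x31:6|rd=1:4|rs=0:4|pad=0:2 → word c440h → 40 c4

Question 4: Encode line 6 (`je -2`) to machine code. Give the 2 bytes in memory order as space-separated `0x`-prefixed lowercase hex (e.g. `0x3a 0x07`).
0xfe 0x13

6. je fields op=0x4:6|imm=-2:10 → word 13feh → fe 13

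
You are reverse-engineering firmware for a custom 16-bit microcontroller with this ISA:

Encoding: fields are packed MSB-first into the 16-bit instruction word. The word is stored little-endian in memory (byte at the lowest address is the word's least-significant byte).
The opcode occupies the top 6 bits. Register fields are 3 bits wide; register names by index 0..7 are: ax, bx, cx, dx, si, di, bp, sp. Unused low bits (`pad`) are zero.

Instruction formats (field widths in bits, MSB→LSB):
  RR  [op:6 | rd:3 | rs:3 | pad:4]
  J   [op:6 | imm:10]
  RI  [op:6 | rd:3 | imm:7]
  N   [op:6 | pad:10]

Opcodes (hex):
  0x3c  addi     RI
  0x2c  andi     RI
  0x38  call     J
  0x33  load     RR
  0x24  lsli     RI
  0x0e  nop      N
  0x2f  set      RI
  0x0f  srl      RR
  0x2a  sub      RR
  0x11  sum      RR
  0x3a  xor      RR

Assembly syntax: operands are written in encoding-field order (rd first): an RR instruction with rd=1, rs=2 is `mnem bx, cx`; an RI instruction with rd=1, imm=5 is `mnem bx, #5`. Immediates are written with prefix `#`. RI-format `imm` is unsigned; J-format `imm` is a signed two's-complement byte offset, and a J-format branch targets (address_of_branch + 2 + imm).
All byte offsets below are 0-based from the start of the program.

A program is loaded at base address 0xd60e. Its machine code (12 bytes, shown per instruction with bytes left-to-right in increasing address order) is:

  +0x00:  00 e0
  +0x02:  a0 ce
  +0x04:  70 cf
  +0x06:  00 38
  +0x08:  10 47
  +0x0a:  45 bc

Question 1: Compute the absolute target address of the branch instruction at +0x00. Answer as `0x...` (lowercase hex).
off 0x00: read 00 e0 as little → 0xe000
  op=0xe000>>10=0x38 ⇒ call (J)
  [9:0] imm=0 = #0
  target = base 0xd60e + off 0x00 + 2 + imm 0 = 0xd610

0xd610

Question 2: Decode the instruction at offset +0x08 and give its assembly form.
sum bp, bx

[08] 10 47 → 0x4710
  top 6b → 0x11 → sum [RR]
  rd@[9:7]=0x6 ⇒ bp
  rs@[6:4]=0x1 ⇒ bx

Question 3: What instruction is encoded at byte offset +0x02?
load di, cx

off 0x02: read a0 ce as little → 0xcea0
  op=0xcea0>>10=0x33 ⇒ load (RR)
  [9:7] rd=5 = di
  [6:4] rs=2 = cx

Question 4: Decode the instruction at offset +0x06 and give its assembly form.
@+06  little-endian(00 38) = 0x3800
  opcode bits[15:10]=0xe: nop/N

nop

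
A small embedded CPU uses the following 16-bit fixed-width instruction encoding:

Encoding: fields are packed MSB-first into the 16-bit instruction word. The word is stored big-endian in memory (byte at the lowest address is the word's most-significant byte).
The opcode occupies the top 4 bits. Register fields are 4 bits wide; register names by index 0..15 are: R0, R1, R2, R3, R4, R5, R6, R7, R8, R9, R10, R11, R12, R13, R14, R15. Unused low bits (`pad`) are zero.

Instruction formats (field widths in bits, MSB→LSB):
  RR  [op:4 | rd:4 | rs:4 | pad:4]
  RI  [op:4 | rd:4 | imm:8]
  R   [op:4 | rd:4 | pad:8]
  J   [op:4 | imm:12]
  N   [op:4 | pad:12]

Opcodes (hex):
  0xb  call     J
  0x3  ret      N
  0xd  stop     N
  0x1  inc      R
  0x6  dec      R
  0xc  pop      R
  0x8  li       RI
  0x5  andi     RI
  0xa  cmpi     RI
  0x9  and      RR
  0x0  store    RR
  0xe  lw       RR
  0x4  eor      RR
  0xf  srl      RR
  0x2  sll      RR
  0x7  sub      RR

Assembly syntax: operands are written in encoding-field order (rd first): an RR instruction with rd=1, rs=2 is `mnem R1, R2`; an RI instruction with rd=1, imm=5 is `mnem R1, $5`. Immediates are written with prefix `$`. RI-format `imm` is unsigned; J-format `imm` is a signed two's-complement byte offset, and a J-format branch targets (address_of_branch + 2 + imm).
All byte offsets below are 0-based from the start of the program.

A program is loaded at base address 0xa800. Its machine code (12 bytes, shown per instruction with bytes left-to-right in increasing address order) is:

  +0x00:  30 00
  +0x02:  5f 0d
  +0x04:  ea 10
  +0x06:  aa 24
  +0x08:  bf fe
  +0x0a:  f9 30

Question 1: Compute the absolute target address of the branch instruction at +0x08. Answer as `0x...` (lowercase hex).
[08] bf fe → 0xbffe
  opcode bits[15:12]=0xb: call/J
  imm@[11:0]=0xffe (s12→-2) ⇒ $-2
  target = base 0xa800 + off 0x08 + 2 + imm -2 = 0xa808

0xa808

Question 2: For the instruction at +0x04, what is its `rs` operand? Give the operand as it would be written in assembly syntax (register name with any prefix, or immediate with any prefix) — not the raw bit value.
R1

[04] ea 10 → 0xea10
  top 4b → 0xe → lw [RR]
  rd: (w>>8)&0xf=0xa → R10
  rs: (w>>4)&0xf=0x1 → R1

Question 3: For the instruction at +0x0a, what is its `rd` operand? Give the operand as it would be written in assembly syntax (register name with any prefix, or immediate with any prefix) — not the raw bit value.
R9

[0a] f9 30 → 0xf930
  op=0xf930>>12=0xf ⇒ srl (RR)
  rd@[11:8]=0x9 ⇒ R9
  rs@[7:4]=0x3 ⇒ R3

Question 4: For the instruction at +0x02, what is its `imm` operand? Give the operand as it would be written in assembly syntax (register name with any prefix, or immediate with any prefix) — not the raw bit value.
@+02  big-endian(5f 0d) = 0x5f0d
  top 4b → 0x5 → andi [RI]
  rd: (w>>8)&0xf=0xf → R15
  imm: (w>>0)&0xff=0xd → $13

$13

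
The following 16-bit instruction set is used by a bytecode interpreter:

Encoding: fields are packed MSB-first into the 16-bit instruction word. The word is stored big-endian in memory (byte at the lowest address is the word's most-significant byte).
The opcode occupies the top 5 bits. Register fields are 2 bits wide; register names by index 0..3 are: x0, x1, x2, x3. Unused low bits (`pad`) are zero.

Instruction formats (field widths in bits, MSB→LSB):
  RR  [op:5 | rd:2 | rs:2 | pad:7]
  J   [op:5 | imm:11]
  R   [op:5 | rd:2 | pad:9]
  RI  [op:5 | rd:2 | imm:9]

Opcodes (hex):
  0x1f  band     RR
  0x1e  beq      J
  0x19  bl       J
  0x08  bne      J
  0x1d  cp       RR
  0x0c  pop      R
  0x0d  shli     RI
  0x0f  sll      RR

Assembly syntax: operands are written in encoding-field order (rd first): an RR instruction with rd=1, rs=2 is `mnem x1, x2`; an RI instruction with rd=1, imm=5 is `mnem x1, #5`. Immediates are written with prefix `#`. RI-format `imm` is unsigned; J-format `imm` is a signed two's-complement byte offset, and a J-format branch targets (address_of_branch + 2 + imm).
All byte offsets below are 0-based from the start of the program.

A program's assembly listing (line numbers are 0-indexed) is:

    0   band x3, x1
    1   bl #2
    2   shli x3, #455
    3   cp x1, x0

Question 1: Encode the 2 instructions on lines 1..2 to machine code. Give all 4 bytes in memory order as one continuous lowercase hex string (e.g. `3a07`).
1. bl fields op=0x19:5|imm=2:11 → word c802h → c8 02
2. shli fields op=0xd:5|rd=3:2|imm=455:9 → word 6fc7h → 6f c7

c8026fc7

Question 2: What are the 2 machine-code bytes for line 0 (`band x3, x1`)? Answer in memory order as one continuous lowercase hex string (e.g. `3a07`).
fe80

line 0 (band): pack op=0x1f:5|rd=3:2|rs=1:2|pad=0:7 = 0xfe80; big→ fe 80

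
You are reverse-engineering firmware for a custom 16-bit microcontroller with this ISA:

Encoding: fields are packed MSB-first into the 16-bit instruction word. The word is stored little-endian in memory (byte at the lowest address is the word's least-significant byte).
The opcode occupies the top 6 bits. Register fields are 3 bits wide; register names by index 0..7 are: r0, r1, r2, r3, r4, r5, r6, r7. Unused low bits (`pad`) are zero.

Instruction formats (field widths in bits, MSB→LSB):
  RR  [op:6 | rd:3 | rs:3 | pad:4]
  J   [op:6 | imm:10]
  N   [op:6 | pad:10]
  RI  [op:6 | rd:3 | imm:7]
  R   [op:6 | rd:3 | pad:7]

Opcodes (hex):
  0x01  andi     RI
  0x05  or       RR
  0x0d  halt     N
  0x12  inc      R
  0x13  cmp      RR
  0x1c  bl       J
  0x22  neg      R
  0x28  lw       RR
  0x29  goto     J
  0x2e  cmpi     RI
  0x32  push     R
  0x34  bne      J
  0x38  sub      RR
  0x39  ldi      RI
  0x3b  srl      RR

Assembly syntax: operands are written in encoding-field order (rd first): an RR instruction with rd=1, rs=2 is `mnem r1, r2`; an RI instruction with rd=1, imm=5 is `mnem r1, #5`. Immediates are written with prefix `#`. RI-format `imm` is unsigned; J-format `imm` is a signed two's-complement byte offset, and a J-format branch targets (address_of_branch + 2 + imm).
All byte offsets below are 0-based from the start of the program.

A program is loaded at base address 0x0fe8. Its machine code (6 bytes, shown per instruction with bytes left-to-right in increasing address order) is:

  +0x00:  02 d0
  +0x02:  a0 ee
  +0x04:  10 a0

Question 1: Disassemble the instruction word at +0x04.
[04] 10 a0 → 0xa010
  opcode bits[15:10]=0x28: lw/RR
  rd@[9:7]=0x0 ⇒ r0
  rs@[6:4]=0x1 ⇒ r1

lw r0, r1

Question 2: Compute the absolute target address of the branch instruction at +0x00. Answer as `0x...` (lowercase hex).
+0x00: 02 d0 ⇒ word 0xd002 (little)
  top 6b → 0x34 → bne [J]
  [9:0] imm=2 = #2
  target = base 0x0fe8 + off 0x00 + 2 + imm 2 = 0x0fec

0x0fec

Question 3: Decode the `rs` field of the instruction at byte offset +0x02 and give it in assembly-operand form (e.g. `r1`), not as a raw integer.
off 0x02: read a0 ee as little → 0xeea0
  opcode bits[15:10]=0x3b: srl/RR
  rd@[9:7]=0x5 ⇒ r5
  rs@[6:4]=0x2 ⇒ r2

r2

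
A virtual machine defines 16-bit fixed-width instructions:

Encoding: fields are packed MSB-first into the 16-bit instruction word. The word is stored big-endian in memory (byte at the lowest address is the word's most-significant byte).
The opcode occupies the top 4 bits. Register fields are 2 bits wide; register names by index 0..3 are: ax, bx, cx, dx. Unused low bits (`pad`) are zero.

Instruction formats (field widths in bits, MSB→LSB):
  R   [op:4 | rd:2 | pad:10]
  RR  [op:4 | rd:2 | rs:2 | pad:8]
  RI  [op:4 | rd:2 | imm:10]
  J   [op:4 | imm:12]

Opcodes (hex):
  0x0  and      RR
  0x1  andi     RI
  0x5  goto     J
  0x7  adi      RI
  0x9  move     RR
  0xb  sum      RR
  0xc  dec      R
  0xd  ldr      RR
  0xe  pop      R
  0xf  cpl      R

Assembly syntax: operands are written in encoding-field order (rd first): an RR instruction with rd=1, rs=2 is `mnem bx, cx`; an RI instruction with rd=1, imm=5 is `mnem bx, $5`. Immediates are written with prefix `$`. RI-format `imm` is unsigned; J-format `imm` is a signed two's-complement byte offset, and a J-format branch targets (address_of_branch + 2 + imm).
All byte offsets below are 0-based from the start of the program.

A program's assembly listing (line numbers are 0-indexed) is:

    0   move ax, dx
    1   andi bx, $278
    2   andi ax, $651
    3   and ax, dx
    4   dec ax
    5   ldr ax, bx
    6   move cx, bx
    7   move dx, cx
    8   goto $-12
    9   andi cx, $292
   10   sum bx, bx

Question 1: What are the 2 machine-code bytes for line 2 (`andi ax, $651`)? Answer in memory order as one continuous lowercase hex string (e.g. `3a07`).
128b

2. andi fields op=0x1:4|rd=0:2|imm=651:10 → word 128bh → 12 8b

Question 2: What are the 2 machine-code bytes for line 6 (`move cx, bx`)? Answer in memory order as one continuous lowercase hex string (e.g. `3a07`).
6. move fields op=0x9:4|rd=2:2|rs=1:2|pad=0:8 → word 9900h → 99 00

9900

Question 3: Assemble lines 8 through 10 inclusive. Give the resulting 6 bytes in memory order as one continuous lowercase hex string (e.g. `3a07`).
5ff41924b500

line 8 (goto): pack op=0x5:4|imm=-12:12 = 0x5ff4; big→ 5f f4
line 9 (andi): pack op=0x1:4|rd=2:2|imm=292:10 = 0x1924; big→ 19 24
line 10 (sum): pack op=0xb:4|rd=1:2|rs=1:2|pad=0:8 = 0xb500; big→ b5 00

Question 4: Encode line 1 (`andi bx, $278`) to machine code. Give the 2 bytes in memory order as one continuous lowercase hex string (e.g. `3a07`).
1516

line 1 (andi): pack op=0x1:4|rd=1:2|imm=278:10 = 0x1516; big→ 15 16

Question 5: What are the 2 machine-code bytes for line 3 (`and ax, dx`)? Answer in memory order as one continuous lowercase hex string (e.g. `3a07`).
line 3 (and): pack op=0x0:4|rd=0:2|rs=3:2|pad=0:8 = 0x0300; big→ 03 00

0300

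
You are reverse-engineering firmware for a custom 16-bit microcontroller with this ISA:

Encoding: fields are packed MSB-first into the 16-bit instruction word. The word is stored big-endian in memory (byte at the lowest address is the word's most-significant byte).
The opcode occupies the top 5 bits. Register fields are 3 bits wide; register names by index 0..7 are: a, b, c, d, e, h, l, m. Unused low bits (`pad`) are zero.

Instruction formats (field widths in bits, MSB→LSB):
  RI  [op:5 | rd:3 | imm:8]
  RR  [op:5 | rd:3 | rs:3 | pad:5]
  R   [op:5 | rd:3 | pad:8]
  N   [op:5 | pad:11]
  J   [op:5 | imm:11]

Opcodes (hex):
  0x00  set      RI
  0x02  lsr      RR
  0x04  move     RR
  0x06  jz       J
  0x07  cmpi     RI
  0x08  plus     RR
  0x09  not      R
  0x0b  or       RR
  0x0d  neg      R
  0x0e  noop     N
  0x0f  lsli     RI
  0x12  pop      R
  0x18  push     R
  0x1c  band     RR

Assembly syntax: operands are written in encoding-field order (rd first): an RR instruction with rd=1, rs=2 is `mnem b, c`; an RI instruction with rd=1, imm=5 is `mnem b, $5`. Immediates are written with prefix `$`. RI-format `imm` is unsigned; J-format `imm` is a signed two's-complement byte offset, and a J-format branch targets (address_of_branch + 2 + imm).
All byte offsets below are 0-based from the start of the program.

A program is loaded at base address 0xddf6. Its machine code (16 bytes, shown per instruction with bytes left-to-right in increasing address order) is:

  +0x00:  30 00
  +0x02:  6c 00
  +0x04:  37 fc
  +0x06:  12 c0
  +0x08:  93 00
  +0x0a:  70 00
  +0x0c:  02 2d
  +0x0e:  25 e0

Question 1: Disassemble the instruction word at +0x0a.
noop

+0x0a: 70 00 ⇒ word 0x7000 (big)
  op=0x7000>>11=0xe ⇒ noop (N)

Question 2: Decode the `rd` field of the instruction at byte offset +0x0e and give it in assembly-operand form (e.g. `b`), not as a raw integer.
h

[0e] 25 e0 → 0x25e0
  top 5b → 0x4 → move [RR]
  rd: (w>>8)&0x7=0x5 → h
  rs: (w>>5)&0x7=0x7 → m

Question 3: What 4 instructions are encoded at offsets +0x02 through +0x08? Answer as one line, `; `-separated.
neg e; jz $-4; lsr c, l; pop d

[02] 6c 00 → 0x6c00
  opcode bits[15:11]=0xd: neg/R
  rd@[10:8]=0x4 ⇒ e
[04] 37 fc → 0x37fc
  opcode bits[15:11]=0x6: jz/J
  imm@[10:0]=0x7fc (s11→-4) ⇒ $-4
[06] 12 c0 → 0x12c0
  opcode bits[15:11]=0x2: lsr/RR
  rd@[10:8]=0x2 ⇒ c
  rs@[7:5]=0x6 ⇒ l
[08] 93 00 → 0x9300
  opcode bits[15:11]=0x12: pop/R
  rd@[10:8]=0x3 ⇒ d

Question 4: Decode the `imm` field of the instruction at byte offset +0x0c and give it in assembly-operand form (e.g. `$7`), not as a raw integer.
$45

+0x0c: 02 2d ⇒ word 0x022d (big)
  opcode bits[15:11]=0x0: set/RI
  rd: (w>>8)&0x7=0x2 → c
  imm: (w>>0)&0xff=0x2d → $45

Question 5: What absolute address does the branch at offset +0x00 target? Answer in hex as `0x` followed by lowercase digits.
@+00  big-endian(30 00) = 0x3000
  op=0x3000>>11=0x6 ⇒ jz (J)
  [10:0] imm=0 = $0
  target = base 0xddf6 + off 0x00 + 2 + imm 0 = 0xddf8

0xddf8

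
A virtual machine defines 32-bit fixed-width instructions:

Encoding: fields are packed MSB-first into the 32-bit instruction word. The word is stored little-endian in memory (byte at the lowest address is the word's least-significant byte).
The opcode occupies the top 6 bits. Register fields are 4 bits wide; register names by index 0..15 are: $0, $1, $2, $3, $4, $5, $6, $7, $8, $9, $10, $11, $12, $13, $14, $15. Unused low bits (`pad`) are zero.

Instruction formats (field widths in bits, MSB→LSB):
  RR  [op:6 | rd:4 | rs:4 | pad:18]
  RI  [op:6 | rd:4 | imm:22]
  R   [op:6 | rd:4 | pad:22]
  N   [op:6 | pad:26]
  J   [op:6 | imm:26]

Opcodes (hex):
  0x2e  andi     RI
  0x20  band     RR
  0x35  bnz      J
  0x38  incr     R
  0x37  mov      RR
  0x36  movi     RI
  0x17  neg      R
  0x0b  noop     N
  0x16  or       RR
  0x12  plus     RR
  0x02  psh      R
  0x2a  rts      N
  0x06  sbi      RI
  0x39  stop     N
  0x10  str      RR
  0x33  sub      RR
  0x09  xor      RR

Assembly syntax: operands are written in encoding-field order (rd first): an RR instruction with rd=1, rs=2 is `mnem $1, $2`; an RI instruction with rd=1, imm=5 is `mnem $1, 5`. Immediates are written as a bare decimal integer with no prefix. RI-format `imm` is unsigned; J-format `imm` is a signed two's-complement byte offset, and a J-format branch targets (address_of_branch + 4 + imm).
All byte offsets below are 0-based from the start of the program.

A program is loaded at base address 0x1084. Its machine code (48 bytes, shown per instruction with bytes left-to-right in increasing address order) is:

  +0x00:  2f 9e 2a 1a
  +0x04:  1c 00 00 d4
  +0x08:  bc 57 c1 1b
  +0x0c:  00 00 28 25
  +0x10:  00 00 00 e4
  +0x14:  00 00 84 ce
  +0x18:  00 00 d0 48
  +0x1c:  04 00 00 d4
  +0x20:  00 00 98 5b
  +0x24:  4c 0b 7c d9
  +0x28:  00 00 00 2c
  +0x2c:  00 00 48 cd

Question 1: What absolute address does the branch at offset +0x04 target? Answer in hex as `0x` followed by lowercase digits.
@+04  little-endian(1c 00 00 d4) = 0xd400001c
  op=0xd400001c>>26=0x35 ⇒ bnz (J)
  [25:0] imm=28 = 28
  target = base 0x1084 + off 0x04 + 4 + imm 28 = 0x10a8

0x10a8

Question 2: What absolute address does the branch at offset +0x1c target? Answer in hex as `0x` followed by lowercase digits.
[1c] 04 00 00 d4 → 0xd4000004
  op=0xd4000004>>26=0x35 ⇒ bnz (J)
  imm: (w>>0)&0x3ffffff=0x4 → 4
  target = base 0x1084 + off 0x1c + 4 + imm 4 = 0x10a8

0x10a8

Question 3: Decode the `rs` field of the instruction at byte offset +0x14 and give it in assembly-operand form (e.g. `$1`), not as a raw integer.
@+14  little-endian(00 00 84 ce) = 0xce840000
  top 6b → 0x33 → sub [RR]
  rd: (w>>22)&0xf=0xa → $10
  rs: (w>>18)&0xf=0x1 → $1

$1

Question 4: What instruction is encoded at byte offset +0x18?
plus $3, $4

+0x18: 00 00 d0 48 ⇒ word 0x48d00000 (little)
  op=0x48d00000>>26=0x12 ⇒ plus (RR)
  rd@[25:22]=0x3 ⇒ $3
  rs@[21:18]=0x4 ⇒ $4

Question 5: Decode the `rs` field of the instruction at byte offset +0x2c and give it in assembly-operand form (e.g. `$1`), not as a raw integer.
$2

[2c] 00 00 48 cd → 0xcd480000
  top 6b → 0x33 → sub [RR]
  rd: (w>>22)&0xf=0x5 → $5
  rs: (w>>18)&0xf=0x2 → $2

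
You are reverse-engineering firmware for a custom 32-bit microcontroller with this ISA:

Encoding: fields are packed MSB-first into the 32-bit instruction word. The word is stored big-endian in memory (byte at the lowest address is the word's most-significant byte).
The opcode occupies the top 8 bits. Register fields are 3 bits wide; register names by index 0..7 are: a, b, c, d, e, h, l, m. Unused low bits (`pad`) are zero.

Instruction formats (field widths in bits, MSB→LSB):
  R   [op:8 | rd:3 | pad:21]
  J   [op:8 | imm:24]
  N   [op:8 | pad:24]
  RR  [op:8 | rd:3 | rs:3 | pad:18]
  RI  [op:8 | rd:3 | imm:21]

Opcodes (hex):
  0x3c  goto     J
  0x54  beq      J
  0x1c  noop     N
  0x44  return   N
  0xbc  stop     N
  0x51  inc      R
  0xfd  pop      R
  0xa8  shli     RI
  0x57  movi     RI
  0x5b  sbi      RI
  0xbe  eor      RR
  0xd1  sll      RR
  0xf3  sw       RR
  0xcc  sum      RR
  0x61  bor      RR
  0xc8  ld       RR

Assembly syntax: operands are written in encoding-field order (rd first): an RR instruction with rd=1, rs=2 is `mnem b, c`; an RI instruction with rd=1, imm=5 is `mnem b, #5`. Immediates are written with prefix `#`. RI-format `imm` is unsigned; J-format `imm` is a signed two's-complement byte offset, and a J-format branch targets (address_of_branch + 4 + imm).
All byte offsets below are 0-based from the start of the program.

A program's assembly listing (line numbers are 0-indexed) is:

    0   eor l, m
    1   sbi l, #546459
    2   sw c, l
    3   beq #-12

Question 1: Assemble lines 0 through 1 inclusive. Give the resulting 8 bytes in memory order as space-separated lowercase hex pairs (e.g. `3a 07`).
be dc 00 00 5b c8 56 9b

L0: eor op=0xbe:8|rd=6:3|rs=7:3|pad=0:18 ⇒ 0xbedc0000 ⇒ big be dc 00 00
L1: sbi op=0x5b:8|rd=6:3|imm=546459:21 ⇒ 0x5bc8569b ⇒ big 5b c8 56 9b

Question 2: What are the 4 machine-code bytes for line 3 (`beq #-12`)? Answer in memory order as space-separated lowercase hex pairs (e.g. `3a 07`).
54 ff ff f4

line 3 (beq): pack op=0x54:8|imm=-12:24 = 0x54fffff4; big→ 54 ff ff f4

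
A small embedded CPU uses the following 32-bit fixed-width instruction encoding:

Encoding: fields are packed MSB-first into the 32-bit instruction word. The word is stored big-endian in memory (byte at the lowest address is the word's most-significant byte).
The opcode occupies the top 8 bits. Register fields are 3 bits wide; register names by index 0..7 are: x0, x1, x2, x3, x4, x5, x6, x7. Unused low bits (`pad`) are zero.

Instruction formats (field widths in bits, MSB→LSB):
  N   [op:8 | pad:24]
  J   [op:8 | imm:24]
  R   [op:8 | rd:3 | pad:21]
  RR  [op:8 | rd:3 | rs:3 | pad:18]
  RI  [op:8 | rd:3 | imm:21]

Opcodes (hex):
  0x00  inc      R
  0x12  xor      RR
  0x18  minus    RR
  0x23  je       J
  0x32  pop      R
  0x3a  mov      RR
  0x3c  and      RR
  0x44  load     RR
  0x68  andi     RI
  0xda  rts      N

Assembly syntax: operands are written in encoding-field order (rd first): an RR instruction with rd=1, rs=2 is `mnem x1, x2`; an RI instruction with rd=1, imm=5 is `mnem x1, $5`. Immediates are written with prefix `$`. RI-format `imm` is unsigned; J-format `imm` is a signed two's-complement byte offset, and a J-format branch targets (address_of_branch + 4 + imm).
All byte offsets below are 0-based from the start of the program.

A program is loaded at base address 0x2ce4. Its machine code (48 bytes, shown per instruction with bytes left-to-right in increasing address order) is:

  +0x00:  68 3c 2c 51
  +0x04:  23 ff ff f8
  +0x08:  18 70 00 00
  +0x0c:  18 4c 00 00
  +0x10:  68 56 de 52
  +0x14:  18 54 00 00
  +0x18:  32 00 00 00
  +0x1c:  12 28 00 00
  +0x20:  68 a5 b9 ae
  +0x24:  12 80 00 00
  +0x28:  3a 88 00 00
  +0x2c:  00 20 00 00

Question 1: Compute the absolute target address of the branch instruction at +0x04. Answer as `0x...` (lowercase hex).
[04] 23 ff ff f8 → 0x23fffff8
  top 8b → 0x23 → je [J]
  [23:0] imm=16777208 (s24→-8) = $-8
  target = base 0x2ce4 + off 0x04 + 4 + imm -8 = 0x2ce4

0x2ce4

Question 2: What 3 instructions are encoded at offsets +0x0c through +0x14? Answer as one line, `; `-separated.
+0x0c: 18 4c 00 00 ⇒ word 0x184c0000 (big)
  opcode bits[31:24]=0x18: minus/RR
  [23:21] rd=2 = x2
  [20:18] rs=3 = x3
+0x10: 68 56 de 52 ⇒ word 0x6856de52 (big)
  opcode bits[31:24]=0x68: andi/RI
  [23:21] rd=2 = x2
  [20:0] imm=1498706 = $1498706
+0x14: 18 54 00 00 ⇒ word 0x18540000 (big)
  opcode bits[31:24]=0x18: minus/RR
  [23:21] rd=2 = x2
  [20:18] rs=5 = x5

minus x2, x3; andi x2, $1498706; minus x2, x5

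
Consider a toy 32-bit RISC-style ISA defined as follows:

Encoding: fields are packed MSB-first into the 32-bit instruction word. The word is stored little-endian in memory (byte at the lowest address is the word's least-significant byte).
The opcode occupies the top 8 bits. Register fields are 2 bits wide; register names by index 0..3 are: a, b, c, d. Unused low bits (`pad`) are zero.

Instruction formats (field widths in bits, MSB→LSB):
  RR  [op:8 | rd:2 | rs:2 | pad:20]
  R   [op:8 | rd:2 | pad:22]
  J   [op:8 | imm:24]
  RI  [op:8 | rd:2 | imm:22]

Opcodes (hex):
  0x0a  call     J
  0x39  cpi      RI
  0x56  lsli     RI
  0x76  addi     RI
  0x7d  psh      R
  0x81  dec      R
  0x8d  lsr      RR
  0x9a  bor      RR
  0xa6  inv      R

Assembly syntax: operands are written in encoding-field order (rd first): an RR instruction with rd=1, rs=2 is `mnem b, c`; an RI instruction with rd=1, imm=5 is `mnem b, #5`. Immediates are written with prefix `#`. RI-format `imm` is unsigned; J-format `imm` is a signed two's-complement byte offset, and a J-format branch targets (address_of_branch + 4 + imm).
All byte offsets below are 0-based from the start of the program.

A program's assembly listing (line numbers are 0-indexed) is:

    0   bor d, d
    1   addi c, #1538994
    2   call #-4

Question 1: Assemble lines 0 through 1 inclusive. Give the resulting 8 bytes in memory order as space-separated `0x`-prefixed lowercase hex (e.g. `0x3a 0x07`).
L0: bor op=0x9a:8|rd=3:2|rs=3:2|pad=0:20 ⇒ 0x9af00000 ⇒ little 00 00 f0 9a
L1: addi op=0x76:8|rd=2:2|imm=1538994:22 ⇒ 0x76977bb2 ⇒ little b2 7b 97 76

0x00 0x00 0xf0 0x9a 0xb2 0x7b 0x97 0x76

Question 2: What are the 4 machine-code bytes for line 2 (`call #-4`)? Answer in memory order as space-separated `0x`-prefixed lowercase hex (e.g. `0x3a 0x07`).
2. call fields op=0xa:8|imm=-4:24 → word 0afffffch → fc ff ff 0a

0xfc 0xff 0xff 0x0a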